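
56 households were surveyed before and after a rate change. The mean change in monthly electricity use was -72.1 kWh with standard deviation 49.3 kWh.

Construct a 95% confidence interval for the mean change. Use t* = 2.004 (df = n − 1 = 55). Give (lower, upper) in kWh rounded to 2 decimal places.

(-85.30, -58.90)

This is a matched-pairs design, so SE = s_d/√n = 49.3/√56 = 6.5880.
Margin = 2.004 × 6.5880 = 13.2024; the interval is -72.1 ± 13.2024 = (-85.30, -58.90).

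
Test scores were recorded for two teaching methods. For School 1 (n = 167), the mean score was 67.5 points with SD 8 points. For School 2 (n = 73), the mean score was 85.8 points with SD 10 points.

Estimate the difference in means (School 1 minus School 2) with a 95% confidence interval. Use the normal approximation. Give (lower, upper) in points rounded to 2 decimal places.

SE₁ = s₁/√n₁ = 8/√167 = 0.6191; SE₂ = 10/√73 = 1.1704.
Independent samples, unequal variances: SE_diff = √(SE₁² + SE₂²) = √(0.38328481 + 1.36983616) = 1.3241.
z* = 1.960, so margin of error = 1.960 × 1.3241 = 2.5952.
Difference in means = 67.5 − 85.8 = -18.3000.
-18.3000 ± 2.5952 → (-20.90, -15.70).

(-20.90, -15.70)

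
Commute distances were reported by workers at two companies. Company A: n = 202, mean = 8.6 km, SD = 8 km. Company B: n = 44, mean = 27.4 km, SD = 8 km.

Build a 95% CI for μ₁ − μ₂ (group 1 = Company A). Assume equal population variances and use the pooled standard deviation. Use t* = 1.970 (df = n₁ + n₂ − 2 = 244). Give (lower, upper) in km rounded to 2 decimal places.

(-21.42, -16.18)

Pooled variance s_p² = [201·8² + 43·8²] / (202+44−2) = 64.0000, so s_p = 8.0000.
SE_diff = s_p·√(1/n₁ + 1/n₂) = 8.0000·√(1/202 + 1/44) = 1.3309.
t* = 1.970; margin = 1.970 × 1.3309 = 2.6219.
Difference = 8.6 − 27.4 = -18.8000.
-18.8000 ± 2.6219 → (-21.42, -16.18).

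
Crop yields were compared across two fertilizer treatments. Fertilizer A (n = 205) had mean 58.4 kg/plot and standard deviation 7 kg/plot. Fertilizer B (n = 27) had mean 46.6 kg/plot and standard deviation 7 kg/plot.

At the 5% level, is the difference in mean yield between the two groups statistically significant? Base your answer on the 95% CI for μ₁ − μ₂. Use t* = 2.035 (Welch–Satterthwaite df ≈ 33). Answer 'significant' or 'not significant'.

Standard errors of each mean: 7/√205 = 0.4889 and 7/√27 = 1.3472.
SE(x̄₁ − x̄₂) = √(0.4889² + 1.3472²) = 1.4332 for independent samples with unequal variances.
With t* = 2.035, the margin is 2.035 × 1.4332 = 2.9166.
x̄₁ − x̄₂ = 58.4 − 46.6 = 11.8000; the interval is 11.8000 ± 2.9166 = (8.8834, 14.7166).
The interval (8.8834, 14.7166) does not contain 0, so the difference is significant.

significant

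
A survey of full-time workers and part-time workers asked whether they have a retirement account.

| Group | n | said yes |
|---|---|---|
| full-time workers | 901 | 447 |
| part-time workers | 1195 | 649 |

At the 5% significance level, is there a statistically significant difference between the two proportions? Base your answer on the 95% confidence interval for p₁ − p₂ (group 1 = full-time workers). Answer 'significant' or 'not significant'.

significant

Sample proportions: 447/901 = 0.4961, 649/1195 = 0.5431.
Each SE is √(p̂(1−p̂)/n): √(0.4961·0.5039/901) = 0.01666 and √(0.5431·0.4569/1195) = 0.01441.
SE(p̂₁ − p̂₂) = √(SE₁² + SE₂²) = √(0.0002775556 + 0.0002076481) = 0.02203, since the two samples are independent.
At 95% confidence z* = 1.960; margin = 1.960 × 0.02203 = 0.04318.
The difference is 0.4961 − 0.5431 = -0.0470, so the interval is -0.0470 ± 0.04318 = (-0.09018, -0.00382).
The interval (-0.09018, -0.00382) does not contain 0, so the difference is significant.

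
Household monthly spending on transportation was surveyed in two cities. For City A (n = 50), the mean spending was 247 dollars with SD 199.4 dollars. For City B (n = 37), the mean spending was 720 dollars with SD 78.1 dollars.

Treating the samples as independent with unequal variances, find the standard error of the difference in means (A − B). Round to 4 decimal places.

SE₁ = s₁/√n₁ = 199.4/√50 = 28.1994; SE₂ = 78.1/√37 = 12.8396.
Independent samples, unequal variances: SE_diff = √(SE₁² + SE₂²) = √(795.20616036 + 164.85532816) = 30.9849.

30.9849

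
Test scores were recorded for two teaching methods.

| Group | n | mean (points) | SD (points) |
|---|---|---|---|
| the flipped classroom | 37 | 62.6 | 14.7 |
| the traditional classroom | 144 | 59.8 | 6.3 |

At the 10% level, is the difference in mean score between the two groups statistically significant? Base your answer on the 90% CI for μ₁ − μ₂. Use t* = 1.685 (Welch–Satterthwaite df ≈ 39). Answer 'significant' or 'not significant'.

Per-group SEs: s₁/√n₁ = 14.7/√37 = 2.4167, s₂/√n₂ = 6.3/√144 = 0.5250.
Unpooled SE of the difference: √(5.84043889 + 0.275625) = 2.4731.
Margin of error = t* · SE = 1.685 × 2.4731 = 4.1672.
x̄₁ − x̄₂ = 62.6 − 59.8 = 2.8000.
CI: 2.8000 ± 4.1672 = (-1.3672, 6.9672).
The interval (-1.3672, 6.9672) contains 0, so the difference is not significant.

not significant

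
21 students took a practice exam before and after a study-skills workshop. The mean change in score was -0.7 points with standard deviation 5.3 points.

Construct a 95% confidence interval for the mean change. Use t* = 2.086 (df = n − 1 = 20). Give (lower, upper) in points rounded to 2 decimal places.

This is a matched-pairs design, so SE = s_d/√n = 5.3/√21 = 1.1566.
Margin = 2.086 × 1.1566 = 2.4127; the interval is -0.7 ± 2.4127 = (-3.11, 1.71).

(-3.11, 1.71)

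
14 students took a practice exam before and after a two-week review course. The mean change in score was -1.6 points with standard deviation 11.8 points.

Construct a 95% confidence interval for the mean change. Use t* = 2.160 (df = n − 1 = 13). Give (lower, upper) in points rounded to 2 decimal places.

Paired design: SE = s_d/√n = 11.8/√14 = 3.1537.
t* = 2.160; margin of error = 2.160 × 3.1537 = 6.8120.
-1.6 ± 6.8120 → (-8.41, 5.21).

(-8.41, 5.21)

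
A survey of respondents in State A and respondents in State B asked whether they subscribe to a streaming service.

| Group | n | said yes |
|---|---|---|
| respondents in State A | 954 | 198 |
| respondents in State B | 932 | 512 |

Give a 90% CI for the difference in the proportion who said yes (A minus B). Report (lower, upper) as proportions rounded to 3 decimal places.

(-0.376, -0.307)

Sample proportions: 198/954 = 0.2075, 512/932 = 0.5494.
Each SE is √(p̂(1−p̂)/n): √(0.2075·0.7925/954) = 0.01313 and √(0.5494·0.4506/932) = 0.01630.
SE(p̂₁ − p̂₂) = √(SE₁² + SE₂²) = √(0.0001723969 + 0.00026569) = 0.02093, since the two samples are independent.
At 90% confidence z* = 1.645; margin = 1.645 × 0.02093 = 0.03443.
The difference is 0.2075 − 0.5494 = -0.3419, so the interval is -0.3419 ± 0.03443 = (-0.376, -0.307).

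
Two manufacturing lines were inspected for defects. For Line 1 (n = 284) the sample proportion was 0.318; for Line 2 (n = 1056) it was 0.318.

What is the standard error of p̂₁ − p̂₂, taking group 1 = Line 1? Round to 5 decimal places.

0.03113

SE₁ = √(p̂₁(1−p̂₁)/n₁) = √(0.3180·0.6820/284) = 0.02763; SE₂ = √(0.3180·0.6820/1056) = 0.01433.
Independent samples: SE of the difference = √(SE₁² + SE₂²) = √(0.0007634169 + 0.0002053489) = 0.03113.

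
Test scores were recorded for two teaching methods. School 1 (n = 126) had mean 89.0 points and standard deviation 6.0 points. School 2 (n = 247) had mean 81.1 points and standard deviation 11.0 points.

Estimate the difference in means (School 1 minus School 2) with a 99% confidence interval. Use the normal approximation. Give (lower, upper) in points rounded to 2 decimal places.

(5.63, 10.17)

Per-group SEs: s₁/√n₁ = 6.0/√126 = 0.5345, s₂/√n₂ = 11.0/√247 = 0.6999.
Unpooled SE of the difference: √(0.28569025 + 0.48986001) = 0.8807.
Margin of error = z* · SE = 2.576 × 0.8807 = 2.2687.
x̄₁ − x̄₂ = 89.0 − 81.1 = 7.9000.
CI: 7.9000 ± 2.2687 = (5.63, 10.17).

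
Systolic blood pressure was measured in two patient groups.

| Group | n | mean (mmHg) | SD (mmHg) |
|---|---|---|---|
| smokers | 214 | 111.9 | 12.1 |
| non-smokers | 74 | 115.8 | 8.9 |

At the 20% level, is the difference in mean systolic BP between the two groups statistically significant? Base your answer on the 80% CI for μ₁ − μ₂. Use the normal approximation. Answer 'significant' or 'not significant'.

Per-group SEs: s₁/√n₁ = 12.1/√214 = 0.8271, s₂/√n₂ = 8.9/√74 = 1.0346.
Unpooled SE of the difference: √(0.68409441 + 1.07039716) = 1.3246.
Margin of error = z* · SE = 1.282 × 1.3246 = 1.6981.
x̄₁ − x̄₂ = 111.9 − 115.8 = -3.9000.
CI: -3.9000 ± 1.6981 = (-5.5981, -2.2019).
The interval (-5.5981, -2.2019) does not contain 0, so the difference is significant.

significant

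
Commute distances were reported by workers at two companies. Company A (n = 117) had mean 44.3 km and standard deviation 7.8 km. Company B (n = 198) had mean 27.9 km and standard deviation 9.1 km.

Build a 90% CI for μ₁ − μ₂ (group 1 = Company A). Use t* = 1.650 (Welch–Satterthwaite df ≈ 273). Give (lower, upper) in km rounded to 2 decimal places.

(14.80, 18.00)

SE₁ = s₁/√n₁ = 7.8/√117 = 0.7211; SE₂ = 9.1/√198 = 0.6467.
Independent samples, unequal variances: SE_diff = √(SE₁² + SE₂²) = √(0.51998521 + 0.41822089) = 0.9686.
t* = 1.650, so margin of error = 1.650 × 0.9686 = 1.5982.
Difference in means = 44.3 − 27.9 = 16.4000.
16.4000 ± 1.5982 → (14.80, 18.00).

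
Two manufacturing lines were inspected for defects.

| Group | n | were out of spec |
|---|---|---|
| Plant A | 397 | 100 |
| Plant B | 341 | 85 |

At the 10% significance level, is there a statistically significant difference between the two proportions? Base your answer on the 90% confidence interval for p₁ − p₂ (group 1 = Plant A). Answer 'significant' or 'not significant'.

not significant

p̂₁ = 100/397 = 0.2519 and p̂₂ = 85/341 = 0.2493.
SE₁ = √(p̂₁(1−p̂₁)/n₁) = √(0.2519·0.7481/397) = 0.02179; SE₂ = √(0.2493·0.7507/341) = 0.02343.
Independent samples: SE of the difference = √(SE₁² + SE₂²) = √(0.0004748041 + 0.0005489649) = 0.03200.
z* for 90% confidence is 1.645, so the margin of error is 1.645 × 0.03200 = 0.05264.
Point estimate p̂₁ − p̂₂ = 0.2519 − 0.2493 = 0.0026.
0.0026 ± 0.05264 → (-0.05004, 0.05524).
The interval (-0.05004, 0.05524) contains 0, so the difference is not significant.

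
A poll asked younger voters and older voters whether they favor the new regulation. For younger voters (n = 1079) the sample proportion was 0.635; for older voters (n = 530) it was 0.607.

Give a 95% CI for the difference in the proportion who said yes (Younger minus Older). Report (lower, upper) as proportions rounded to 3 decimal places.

The two standard errors are √(0.6350×0.3650/1079) = 0.01466 and √(0.6070×0.3930/530) = 0.02122.
Because the samples are independent, SE_diff = √(0.01466² + 0.02122²) = 0.02579.
Using z* = 1.960 for 95%, ME = 1.960 × 0.02579 = 0.05055.
p̂₁ − p̂₂ = 0.0280; interval 0.0280 ± 0.05055 gives (-0.023, 0.079).

(-0.023, 0.079)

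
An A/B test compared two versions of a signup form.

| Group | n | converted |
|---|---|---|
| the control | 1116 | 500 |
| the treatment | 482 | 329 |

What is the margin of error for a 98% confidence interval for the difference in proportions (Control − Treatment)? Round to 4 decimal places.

p̂₁ = 500/1116 = 0.4480 and p̂₂ = 329/482 = 0.6826.
SE₁ = √(p̂₁(1−p̂₁)/n₁) = √(0.4480·0.5520/1116) = 0.01489; SE₂ = √(0.6826·0.3174/482) = 0.02120.
Independent samples: SE of the difference = √(SE₁² + SE₂²) = √(0.0002217121 + 0.00044944) = 0.02591.
z* for 98% confidence is 2.326, so the margin of error is 2.326 × 0.02591 = 0.06027.

0.0603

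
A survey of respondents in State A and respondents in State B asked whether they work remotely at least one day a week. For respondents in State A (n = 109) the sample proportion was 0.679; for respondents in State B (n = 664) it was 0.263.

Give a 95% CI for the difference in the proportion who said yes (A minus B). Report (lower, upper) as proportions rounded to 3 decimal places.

(0.322, 0.510)

The two standard errors are √(0.6790×0.3210/109) = 0.04472 and √(0.2630×0.7370/664) = 0.01709.
Because the samples are independent, SE_diff = √(0.04472² + 0.01709²) = 0.04787.
Using z* = 1.960 for 95%, ME = 1.960 × 0.04787 = 0.09383.
p̂₁ − p̂₂ = 0.4160; interval 0.4160 ± 0.09383 gives (0.322, 0.510).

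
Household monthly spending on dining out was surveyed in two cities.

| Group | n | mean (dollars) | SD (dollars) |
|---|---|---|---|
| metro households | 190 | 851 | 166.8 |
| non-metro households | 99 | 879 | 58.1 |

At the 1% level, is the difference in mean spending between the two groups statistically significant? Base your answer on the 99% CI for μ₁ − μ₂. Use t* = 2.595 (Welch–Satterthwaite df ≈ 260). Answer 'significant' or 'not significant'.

Per-group SEs: s₁/√n₁ = 166.8/√190 = 12.1009, s₂/√n₂ = 58.1/√99 = 5.8393.
Unpooled SE of the difference: √(146.43178081 + 34.09742449) = 13.4361.
Margin of error = t* · SE = 2.595 × 13.4361 = 34.8667.
x̄₁ − x̄₂ = 851 − 879 = -28.0000.
CI: -28.0000 ± 34.8667 = (-62.8667, 6.8667).
The interval (-62.8667, 6.8667) contains 0, so the difference is not significant.

not significant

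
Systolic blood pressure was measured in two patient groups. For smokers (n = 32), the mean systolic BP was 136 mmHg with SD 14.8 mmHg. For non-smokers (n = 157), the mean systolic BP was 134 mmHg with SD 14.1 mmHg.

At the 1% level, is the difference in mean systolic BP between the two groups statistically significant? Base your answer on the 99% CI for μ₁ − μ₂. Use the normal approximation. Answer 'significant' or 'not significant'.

not significant

SE₁ = s₁/√n₁ = 14.8/√32 = 2.6163; SE₂ = 14.1/√157 = 1.1253.
Independent samples, unequal variances: SE_diff = √(SE₁² + SE₂²) = √(6.84502569 + 1.26630009) = 2.8480.
z* = 2.576, so margin of error = 2.576 × 2.8480 = 7.3364.
Difference in means = 136 − 134 = 2.0000.
2.0000 ± 7.3364 → (-5.3364, 9.3364).
The interval (-5.3364, 9.3364) contains 0, so the difference is not significant.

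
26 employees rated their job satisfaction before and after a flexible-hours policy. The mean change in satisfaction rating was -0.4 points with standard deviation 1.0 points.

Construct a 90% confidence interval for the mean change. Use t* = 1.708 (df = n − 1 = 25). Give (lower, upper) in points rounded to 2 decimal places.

(-0.73, -0.07)

This is a matched-pairs design, so SE = s_d/√n = 1.0/√26 = 0.1961.
Margin = 1.708 × 0.1961 = 0.3349; the interval is -0.4 ± 0.3349 = (-0.73, -0.07).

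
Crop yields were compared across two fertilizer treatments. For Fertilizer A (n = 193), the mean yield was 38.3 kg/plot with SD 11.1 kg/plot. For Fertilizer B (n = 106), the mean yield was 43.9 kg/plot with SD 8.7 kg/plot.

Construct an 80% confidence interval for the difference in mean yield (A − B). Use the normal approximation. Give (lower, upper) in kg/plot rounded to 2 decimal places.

Standard errors of each mean: 11.1/√193 = 0.7990 and 8.7/√106 = 0.8450.
SE(x̄₁ − x̄₂) = √(0.7990² + 0.8450²) = 1.1629 for independent samples with unequal variances.
With z* = 1.282, the margin is 1.282 × 1.1629 = 1.4908.
x̄₁ − x̄₂ = 38.3 − 43.9 = -5.6000; the interval is -5.6000 ± 1.4908 = (-7.09, -4.11).

(-7.09, -4.11)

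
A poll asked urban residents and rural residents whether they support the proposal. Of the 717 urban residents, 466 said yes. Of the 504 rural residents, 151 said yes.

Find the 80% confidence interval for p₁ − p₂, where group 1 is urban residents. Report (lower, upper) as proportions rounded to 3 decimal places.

(0.316, 0.385)

First, p̂₁ = 466/717 = 0.6499; p̂₂ = 151/504 = 0.2996.
The two standard errors are √(0.6499×0.3501/717) = 0.01781 and √(0.2996×0.7004/504) = 0.02040.
Because the samples are independent, SE_diff = √(0.01781² + 0.02040²) = 0.02708.
Using z* = 1.282 for 80%, ME = 1.282 × 0.02708 = 0.03472.
p̂₁ − p̂₂ = 0.3503; interval 0.3503 ± 0.03472 gives (0.316, 0.385).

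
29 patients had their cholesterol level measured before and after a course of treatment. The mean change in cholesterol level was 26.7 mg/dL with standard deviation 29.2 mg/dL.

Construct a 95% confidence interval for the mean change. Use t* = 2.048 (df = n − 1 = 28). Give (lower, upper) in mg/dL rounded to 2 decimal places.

(15.60, 37.80)

This is a matched-pairs design, so SE = s_d/√n = 29.2/√29 = 5.4223.
Margin = 2.048 × 5.4223 = 11.1049; the interval is 26.7 ± 11.1049 = (15.60, 37.80).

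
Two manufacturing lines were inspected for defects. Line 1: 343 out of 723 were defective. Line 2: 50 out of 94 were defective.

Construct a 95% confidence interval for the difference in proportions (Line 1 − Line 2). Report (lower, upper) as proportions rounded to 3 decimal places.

(-0.165, 0.050)

Sample proportions: 343/723 = 0.4744, 50/94 = 0.5319.
Each SE is √(p̂(1−p̂)/n): √(0.4744·0.5256/723) = 0.01857 and √(0.5319·0.4681/94) = 0.05147.
SE(p̂₁ − p̂₂) = √(SE₁² + SE₂²) = √(0.0003448449 + 0.0026491609) = 0.05472, since the two samples are independent.
At 95% confidence z* = 1.960; margin = 1.960 × 0.05472 = 0.10725.
The difference is 0.4744 − 0.5319 = -0.0575, so the interval is -0.0575 ± 0.10725 = (-0.165, 0.050).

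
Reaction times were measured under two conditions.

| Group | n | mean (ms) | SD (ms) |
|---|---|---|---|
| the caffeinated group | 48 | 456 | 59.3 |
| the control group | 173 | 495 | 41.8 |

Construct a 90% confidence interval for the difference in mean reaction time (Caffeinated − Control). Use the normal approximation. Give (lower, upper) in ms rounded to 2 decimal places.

(-54.02, -23.98)

Per-group SEs: s₁/√n₁ = 59.3/√48 = 8.5592, s₂/√n₂ = 41.8/√173 = 3.1780.
Unpooled SE of the difference: √(73.25990464 + 10.099684) = 9.1301.
Margin of error = z* · SE = 1.645 × 9.1301 = 15.0190.
x̄₁ − x̄₂ = 456 − 495 = -39.0000.
CI: -39.0000 ± 15.0190 = (-54.02, -23.98).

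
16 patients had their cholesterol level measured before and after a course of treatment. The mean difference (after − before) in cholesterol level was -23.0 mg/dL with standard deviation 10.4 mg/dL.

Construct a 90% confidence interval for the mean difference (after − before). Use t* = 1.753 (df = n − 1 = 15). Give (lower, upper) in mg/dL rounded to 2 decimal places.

(-27.56, -18.44)

This is a matched-pairs design, so SE = s_d/√n = 10.4/√16 = 2.6000.
Margin = 1.753 × 2.6000 = 4.5578; the interval is -23.0 ± 4.5578 = (-27.56, -18.44).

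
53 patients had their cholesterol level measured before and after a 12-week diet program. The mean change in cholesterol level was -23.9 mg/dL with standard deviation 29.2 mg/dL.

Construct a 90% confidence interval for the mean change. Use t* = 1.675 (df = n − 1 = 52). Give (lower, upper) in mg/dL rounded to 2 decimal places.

(-30.62, -17.18)

This is a matched-pairs design, so SE = s_d/√n = 29.2/√53 = 4.0109.
Margin = 1.675 × 4.0109 = 6.7183; the interval is -23.9 ± 6.7183 = (-30.62, -17.18).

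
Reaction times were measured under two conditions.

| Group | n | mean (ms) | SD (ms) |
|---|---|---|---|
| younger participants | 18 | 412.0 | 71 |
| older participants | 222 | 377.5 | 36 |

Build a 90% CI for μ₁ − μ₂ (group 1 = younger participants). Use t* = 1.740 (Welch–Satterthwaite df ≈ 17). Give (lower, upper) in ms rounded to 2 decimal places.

Per-group SEs: s₁/√n₁ = 71/√18 = 16.7349, s₂/√n₂ = 36/√222 = 2.4162.
Unpooled SE of the difference: √(280.05687801 + 5.83802244) = 16.9084.
Margin of error = t* · SE = 1.740 × 16.9084 = 29.4206.
x̄₁ − x̄₂ = 412.0 − 377.5 = 34.5000.
CI: 34.5000 ± 29.4206 = (5.08, 63.92).

(5.08, 63.92)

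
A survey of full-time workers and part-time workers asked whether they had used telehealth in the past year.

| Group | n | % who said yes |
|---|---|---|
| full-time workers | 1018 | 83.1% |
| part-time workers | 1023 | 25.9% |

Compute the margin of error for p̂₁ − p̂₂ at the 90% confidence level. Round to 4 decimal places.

Each SE is √(p̂(1−p̂)/n): √(0.8310·0.1690/1018) = 0.01175 and √(0.2590·0.7410/1023) = 0.01370.
SE(p̂₁ − p̂₂) = √(SE₁² + SE₂²) = √(0.0001380625 + 0.00018769) = 0.01805, since the two samples are independent.
At 90% confidence z* = 1.645; margin = 1.645 × 0.01805 = 0.02969.

0.0297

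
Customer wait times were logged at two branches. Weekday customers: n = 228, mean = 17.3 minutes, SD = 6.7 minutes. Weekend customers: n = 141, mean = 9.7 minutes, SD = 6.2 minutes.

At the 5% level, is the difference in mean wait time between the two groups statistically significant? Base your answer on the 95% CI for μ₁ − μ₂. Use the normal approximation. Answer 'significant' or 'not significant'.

Standard errors of each mean: 6.7/√228 = 0.4437 and 6.2/√141 = 0.5221.
SE(x̄₁ − x̄₂) = √(0.4437² + 0.5221²) = 0.6852 for independent samples with unequal variances.
With z* = 1.960, the margin is 1.960 × 0.6852 = 1.3430.
x̄₁ − x̄₂ = 17.3 − 9.7 = 7.6000; the interval is 7.6000 ± 1.3430 = (6.2570, 8.9430).
The interval (6.2570, 8.9430) does not contain 0, so the difference is significant.

significant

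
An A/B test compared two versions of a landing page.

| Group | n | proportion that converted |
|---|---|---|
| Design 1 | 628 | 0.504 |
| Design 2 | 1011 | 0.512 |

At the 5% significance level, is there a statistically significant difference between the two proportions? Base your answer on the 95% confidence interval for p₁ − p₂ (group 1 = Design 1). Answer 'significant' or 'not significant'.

The two standard errors are √(0.5040×0.4960/628) = 0.01995 and √(0.5120×0.4880/1011) = 0.01572.
Because the samples are independent, SE_diff = √(0.01995² + 0.01572²) = 0.02540.
Using z* = 1.960 for 95%, ME = 1.960 × 0.02540 = 0.04978.
p̂₁ − p̂₂ = -0.0080; interval -0.0080 ± 0.04978 gives (-0.05778, 0.04178).
The interval (-0.05778, 0.04178) contains 0, so the difference is not significant.

not significant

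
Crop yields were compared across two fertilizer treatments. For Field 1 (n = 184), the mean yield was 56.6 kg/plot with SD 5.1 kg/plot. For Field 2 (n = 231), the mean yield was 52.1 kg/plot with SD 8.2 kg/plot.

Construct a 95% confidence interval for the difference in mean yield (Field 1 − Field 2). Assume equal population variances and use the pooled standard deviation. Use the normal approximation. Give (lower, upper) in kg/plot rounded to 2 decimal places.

(3.14, 5.86)

Pooled variance s_p² = [183·5.1² + 230·8.2²] / (184+231−2) = 48.9710, so s_p = 6.9979.
SE_diff = s_p·√(1/n₁ + 1/n₂) = 6.9979·√(1/184 + 1/231) = 0.6915.
z* = 1.960; margin = 1.960 × 0.6915 = 1.3553.
Difference = 56.6 − 52.1 = 4.5000.
4.5000 ± 1.3553 → (3.14, 5.86).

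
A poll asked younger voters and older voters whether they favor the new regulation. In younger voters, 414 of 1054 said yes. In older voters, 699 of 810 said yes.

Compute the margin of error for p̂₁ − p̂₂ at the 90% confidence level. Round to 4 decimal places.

0.0317

Sample proportions: 414/1054 = 0.3928, 699/810 = 0.8630.
Each SE is √(p̂(1−p̂)/n): √(0.3928·0.6072/1054) = 0.01504 and √(0.8630·0.1370/810) = 0.01208.
SE(p̂₁ − p̂₂) = √(SE₁² + SE₂²) = √(0.0002262016 + 0.0001459264) = 0.01929, since the two samples are independent.
At 90% confidence z* = 1.645; margin = 1.645 × 0.01929 = 0.03173.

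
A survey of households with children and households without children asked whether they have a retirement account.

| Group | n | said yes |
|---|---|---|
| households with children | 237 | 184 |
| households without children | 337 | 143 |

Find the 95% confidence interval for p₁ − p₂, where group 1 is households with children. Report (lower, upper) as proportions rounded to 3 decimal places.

p̂₁ = 184/237 = 0.7764 and p̂₂ = 143/337 = 0.4243.
SE₁ = √(p̂₁(1−p̂₁)/n₁) = √(0.7764·0.2236/237) = 0.02706; SE₂ = √(0.4243·0.5757/337) = 0.02692.
Independent samples: SE of the difference = √(SE₁² + SE₂²) = √(0.0007322436 + 0.0007246864) = 0.03817.
z* for 95% confidence is 1.960, so the margin of error is 1.960 × 0.03817 = 0.07481.
Point estimate p̂₁ − p̂₂ = 0.7764 − 0.4243 = 0.3521.
0.3521 ± 0.07481 → (0.277, 0.427).

(0.277, 0.427)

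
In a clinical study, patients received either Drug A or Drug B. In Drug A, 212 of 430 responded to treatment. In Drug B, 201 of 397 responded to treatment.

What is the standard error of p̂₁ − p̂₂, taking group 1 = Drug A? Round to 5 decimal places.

0.03480

Sample proportions: 212/430 = 0.4930, 201/397 = 0.5063.
Each SE is √(p̂(1−p̂)/n): √(0.4930·0.5070/430) = 0.02411 and √(0.5063·0.4937/397) = 0.02509.
SE(p̂₁ − p̂₂) = √(SE₁² + SE₂²) = √(0.0005812921 + 0.0006295081) = 0.03480, since the two samples are independent.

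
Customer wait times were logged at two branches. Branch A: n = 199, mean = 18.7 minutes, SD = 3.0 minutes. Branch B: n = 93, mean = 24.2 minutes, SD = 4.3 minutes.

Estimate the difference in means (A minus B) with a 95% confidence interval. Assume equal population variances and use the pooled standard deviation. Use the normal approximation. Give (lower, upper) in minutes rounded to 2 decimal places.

(-6.35, -4.65)

Pooled variance s_p² = [198·3.0² + 92·4.3²] / (199+93−2) = 12.0106, so s_p = 3.4656.
SE_diff = s_p·√(1/n₁ + 1/n₂) = 3.4656·√(1/199 + 1/93) = 0.4353.
z* = 1.960; margin = 1.960 × 0.4353 = 0.8532.
Difference = 18.7 − 24.2 = -5.5000.
-5.5000 ± 0.8532 → (-6.35, -4.65).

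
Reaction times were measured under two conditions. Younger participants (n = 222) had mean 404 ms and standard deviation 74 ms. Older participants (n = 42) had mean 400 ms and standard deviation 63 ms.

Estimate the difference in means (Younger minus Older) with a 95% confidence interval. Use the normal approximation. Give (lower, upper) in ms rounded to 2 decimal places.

Standard errors of each mean: 74/√222 = 4.9666 and 63/√42 = 9.7211.
SE(x̄₁ − x̄₂) = √(4.9666² + 9.7211²) = 10.9164 for independent samples with unequal variances.
With z* = 1.960, the margin is 1.960 × 10.9164 = 21.3961.
x̄₁ − x̄₂ = 404 − 400 = 4.0000; the interval is 4.0000 ± 21.3961 = (-17.40, 25.40).

(-17.40, 25.40)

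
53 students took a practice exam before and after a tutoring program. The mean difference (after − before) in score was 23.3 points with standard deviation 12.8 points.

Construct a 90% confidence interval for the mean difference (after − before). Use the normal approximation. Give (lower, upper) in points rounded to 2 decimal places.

(20.41, 26.19)

Paired design: SE = s_d/√n = 12.8/√53 = 1.7582.
z* = 1.645; margin of error = 1.645 × 1.7582 = 2.8922.
23.3 ± 2.8922 → (20.41, 26.19).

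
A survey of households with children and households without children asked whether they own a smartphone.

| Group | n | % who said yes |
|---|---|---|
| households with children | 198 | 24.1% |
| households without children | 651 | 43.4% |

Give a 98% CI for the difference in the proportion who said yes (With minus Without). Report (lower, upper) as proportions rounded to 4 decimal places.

Each SE is √(p̂(1−p̂)/n): √(0.2410·0.7590/198) = 0.03039 and √(0.4340·0.5660/651) = 0.01943.
SE(p̂₁ − p̂₂) = √(SE₁² + SE₂²) = √(0.0009235521 + 0.0003775249) = 0.03607, since the two samples are independent.
At 98% confidence z* = 2.326; margin = 2.326 × 0.03607 = 0.08390.
The difference is 0.2410 − 0.4340 = -0.1930, so the interval is -0.1930 ± 0.08390 = (-0.2769, -0.1091).

(-0.2769, -0.1091)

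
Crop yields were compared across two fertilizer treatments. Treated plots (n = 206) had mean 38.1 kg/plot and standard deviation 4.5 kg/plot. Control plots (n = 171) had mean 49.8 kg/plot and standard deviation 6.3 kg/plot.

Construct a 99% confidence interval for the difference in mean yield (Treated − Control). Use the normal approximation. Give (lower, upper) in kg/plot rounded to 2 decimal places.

(-13.18, -10.22)

Per-group SEs: s₁/√n₁ = 4.5/√206 = 0.3135, s₂/√n₂ = 6.3/√171 = 0.4818.
Unpooled SE of the difference: √(0.09828225 + 0.23213124) = 0.5748.
Margin of error = z* · SE = 2.576 × 0.5748 = 1.4807.
x̄₁ − x̄₂ = 38.1 − 49.8 = -11.7000.
CI: -11.7000 ± 1.4807 = (-13.18, -10.22).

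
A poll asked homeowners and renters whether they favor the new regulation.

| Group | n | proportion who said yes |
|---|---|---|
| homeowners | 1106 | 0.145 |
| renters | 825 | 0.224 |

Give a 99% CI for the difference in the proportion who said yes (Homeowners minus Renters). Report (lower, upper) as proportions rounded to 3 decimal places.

The two standard errors are √(0.1450×0.8550/1106) = 0.01059 and √(0.2240×0.7760/825) = 0.01452.
Because the samples are independent, SE_diff = √(0.01059² + 0.01452²) = 0.01797.
Using z* = 2.576 for 99%, ME = 2.576 × 0.01797 = 0.04629.
p̂₁ − p̂₂ = -0.0790; interval -0.0790 ± 0.04629 gives (-0.125, -0.033).

(-0.125, -0.033)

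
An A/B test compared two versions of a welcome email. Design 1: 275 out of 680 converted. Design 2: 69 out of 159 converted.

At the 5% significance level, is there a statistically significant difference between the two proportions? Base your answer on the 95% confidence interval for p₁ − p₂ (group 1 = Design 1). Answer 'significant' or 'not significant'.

not significant

p̂₁ = 275/680 = 0.4044 and p̂₂ = 69/159 = 0.4340.
SE₁ = √(p̂₁(1−p̂₁)/n₁) = √(0.4044·0.5956/680) = 0.01882; SE₂ = √(0.4340·0.5660/159) = 0.03931.
Independent samples: SE of the difference = √(SE₁² + SE₂²) = √(0.0003541924 + 0.0015452761) = 0.04358.
z* for 95% confidence is 1.960, so the margin of error is 1.960 × 0.04358 = 0.08542.
Point estimate p̂₁ − p̂₂ = 0.4044 − 0.4340 = -0.0296.
-0.0296 ± 0.08542 → (-0.11502, 0.05582).
The interval (-0.11502, 0.05582) contains 0, so the difference is not significant.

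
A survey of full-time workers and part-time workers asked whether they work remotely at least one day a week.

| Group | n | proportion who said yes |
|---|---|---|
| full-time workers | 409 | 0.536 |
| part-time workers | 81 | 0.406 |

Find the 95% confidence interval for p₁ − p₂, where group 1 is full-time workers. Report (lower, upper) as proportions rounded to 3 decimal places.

The two standard errors are √(0.5360×0.4640/409) = 0.02466 and √(0.4060×0.5940/81) = 0.05456.
Because the samples are independent, SE_diff = √(0.02466² + 0.05456²) = 0.05987.
Using z* = 1.960 for 95%, ME = 1.960 × 0.05987 = 0.11735.
p̂₁ − p̂₂ = 0.1300; interval 0.1300 ± 0.11735 gives (0.013, 0.247).

(0.013, 0.247)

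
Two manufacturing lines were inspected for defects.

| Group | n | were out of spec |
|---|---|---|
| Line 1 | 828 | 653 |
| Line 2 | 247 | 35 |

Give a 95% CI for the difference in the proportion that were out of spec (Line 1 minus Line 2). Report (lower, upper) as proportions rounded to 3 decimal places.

First, p̂₁ = 653/828 = 0.7886; p̂₂ = 35/247 = 0.1417.
The two standard errors are √(0.7886×0.2114/828) = 0.01419 and √(0.1417×0.8583/247) = 0.02219.
Because the samples are independent, SE_diff = √(0.01419² + 0.02219²) = 0.02634.
Using z* = 1.960 for 95%, ME = 1.960 × 0.02634 = 0.05163.
p̂₁ − p̂₂ = 0.6469; interval 0.6469 ± 0.05163 gives (0.595, 0.699).

(0.595, 0.699)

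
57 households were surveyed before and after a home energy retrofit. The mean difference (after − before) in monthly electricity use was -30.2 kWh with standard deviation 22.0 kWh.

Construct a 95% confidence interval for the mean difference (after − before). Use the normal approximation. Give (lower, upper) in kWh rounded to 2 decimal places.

Paired design: SE = s_d/√n = 22.0/√57 = 2.9140.
z* = 1.960; margin of error = 1.960 × 2.9140 = 5.7114.
-30.2 ± 5.7114 → (-35.91, -24.49).

(-35.91, -24.49)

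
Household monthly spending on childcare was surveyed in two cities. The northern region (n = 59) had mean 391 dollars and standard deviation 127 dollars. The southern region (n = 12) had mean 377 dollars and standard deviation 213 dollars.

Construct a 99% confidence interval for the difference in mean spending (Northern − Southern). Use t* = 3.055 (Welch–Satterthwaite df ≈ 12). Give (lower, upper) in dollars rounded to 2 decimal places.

(-180.52, 208.52)

Standard errors of each mean: 127/√59 = 16.5340 and 213/√12 = 61.4878.
SE(x̄₁ − x̄₂) = √(16.5340² + 61.4878²) = 63.6720 for independent samples with unequal variances.
With t* = 3.055, the margin is 3.055 × 63.6720 = 194.5180.
x̄₁ − x̄₂ = 391 − 377 = 14.0000; the interval is 14.0000 ± 194.5180 = (-180.52, 208.52).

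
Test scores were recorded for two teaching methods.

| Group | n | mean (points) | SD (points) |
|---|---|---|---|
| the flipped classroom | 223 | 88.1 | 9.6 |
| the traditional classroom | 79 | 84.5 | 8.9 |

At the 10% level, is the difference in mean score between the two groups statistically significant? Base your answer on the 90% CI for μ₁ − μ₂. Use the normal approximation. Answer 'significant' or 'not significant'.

SE₁ = s₁/√n₁ = 9.6/√223 = 0.6429; SE₂ = 8.9/√79 = 1.0013.
Independent samples, unequal variances: SE_diff = √(SE₁² + SE₂²) = √(0.41332041 + 1.00260169) = 1.1899.
z* = 1.645, so margin of error = 1.645 × 1.1899 = 1.9574.
Difference in means = 88.1 − 84.5 = 3.6000.
3.6000 ± 1.9574 → (1.6426, 5.5574).
The interval (1.6426, 5.5574) does not contain 0, so the difference is significant.

significant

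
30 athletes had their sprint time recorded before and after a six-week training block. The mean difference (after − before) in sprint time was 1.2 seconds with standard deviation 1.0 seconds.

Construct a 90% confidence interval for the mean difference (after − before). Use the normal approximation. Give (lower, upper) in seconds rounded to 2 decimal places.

Paired design: SE = s_d/√n = 1.0/√30 = 0.1826.
z* = 1.645; margin of error = 1.645 × 0.1826 = 0.3004.
1.2 ± 0.3004 → (0.90, 1.50).

(0.90, 1.50)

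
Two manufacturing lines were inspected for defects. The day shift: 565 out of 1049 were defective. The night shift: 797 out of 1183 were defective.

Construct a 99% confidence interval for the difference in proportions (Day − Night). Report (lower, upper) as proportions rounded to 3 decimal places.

(-0.188, -0.082)

First, p̂₁ = 565/1049 = 0.5386; p̂₂ = 797/1183 = 0.6737.
The two standard errors are √(0.5386×0.4614/1049) = 0.01539 and √(0.6737×0.3263/1183) = 0.01363.
Because the samples are independent, SE_diff = √(0.01539² + 0.01363²) = 0.02056.
Using z* = 2.576 for 99%, ME = 2.576 × 0.02056 = 0.05296.
p̂₁ − p̂₂ = -0.1351; interval -0.1351 ± 0.05296 gives (-0.188, -0.082).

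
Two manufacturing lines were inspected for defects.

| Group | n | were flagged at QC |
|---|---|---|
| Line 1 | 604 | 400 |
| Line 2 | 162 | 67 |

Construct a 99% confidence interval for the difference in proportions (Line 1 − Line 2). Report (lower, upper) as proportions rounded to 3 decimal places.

First, p̂₁ = 400/604 = 0.6623; p̂₂ = 67/162 = 0.4136.
The two standard errors are √(0.6623×0.3377/604) = 0.01924 and √(0.4136×0.5864/162) = 0.03869.
Because the samples are independent, SE_diff = √(0.01924² + 0.03869²) = 0.04321.
Using z* = 2.576 for 99%, ME = 2.576 × 0.04321 = 0.11131.
p̂₁ − p̂₂ = 0.2487; interval 0.2487 ± 0.11131 gives (0.137, 0.360).

(0.137, 0.360)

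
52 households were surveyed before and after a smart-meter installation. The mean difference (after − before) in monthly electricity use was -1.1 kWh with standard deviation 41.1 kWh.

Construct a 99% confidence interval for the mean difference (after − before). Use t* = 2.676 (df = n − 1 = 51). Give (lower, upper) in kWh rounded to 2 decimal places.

(-16.35, 14.15)

This is a matched-pairs design, so SE = s_d/√n = 41.1/√52 = 5.6995.
Margin = 2.676 × 5.6995 = 15.2519; the interval is -1.1 ± 15.2519 = (-16.35, 14.15).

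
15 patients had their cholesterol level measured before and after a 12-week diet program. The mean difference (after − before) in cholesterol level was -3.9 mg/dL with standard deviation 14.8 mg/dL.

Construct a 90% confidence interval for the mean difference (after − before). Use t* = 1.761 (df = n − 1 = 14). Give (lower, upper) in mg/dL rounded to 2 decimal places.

This is a matched-pairs design, so SE = s_d/√n = 14.8/√15 = 3.8213.
Margin = 1.761 × 3.8213 = 6.7293; the interval is -3.9 ± 6.7293 = (-10.63, 2.83).

(-10.63, 2.83)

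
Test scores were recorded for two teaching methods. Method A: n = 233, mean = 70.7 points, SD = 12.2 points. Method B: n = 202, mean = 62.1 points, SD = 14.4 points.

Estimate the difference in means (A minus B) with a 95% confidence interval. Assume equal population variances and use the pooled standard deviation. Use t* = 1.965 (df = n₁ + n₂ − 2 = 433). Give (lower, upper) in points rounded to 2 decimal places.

Pooled variance s_p² = [232·12.2² + 201·14.4²] / (233+202−2) = 176.0052, so s_p = 13.2667.
SE_diff = s_p·√(1/n₁ + 1/n₂) = 13.2667·√(1/233 + 1/202) = 1.2754.
t* = 1.965; margin = 1.965 × 1.2754 = 2.5062.
Difference = 70.7 − 62.1 = 8.6000.
8.6000 ± 2.5062 → (6.09, 11.11).

(6.09, 11.11)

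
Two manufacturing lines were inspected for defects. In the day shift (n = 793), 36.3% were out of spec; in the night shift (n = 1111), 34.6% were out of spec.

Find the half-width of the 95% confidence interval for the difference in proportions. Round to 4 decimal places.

0.0436

SE₁ = √(p̂₁(1−p̂₁)/n₁) = √(0.3630·0.6370/793) = 0.01708; SE₂ = √(0.3460·0.6540/1111) = 0.01427.
Independent samples: SE of the difference = √(SE₁² + SE₂²) = √(0.0002917264 + 0.0002036329) = 0.02226.
z* for 95% confidence is 1.960, so the margin of error is 1.960 × 0.02226 = 0.04363.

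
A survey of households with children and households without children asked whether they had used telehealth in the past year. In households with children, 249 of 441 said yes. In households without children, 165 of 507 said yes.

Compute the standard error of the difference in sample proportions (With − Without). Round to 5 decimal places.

0.03147

First, p̂₁ = 249/441 = 0.5646; p̂₂ = 165/507 = 0.3254.
The two standard errors are √(0.5646×0.4354/441) = 0.02361 and √(0.3254×0.6746/507) = 0.02081.
Because the samples are independent, SE_diff = √(0.02361² + 0.02081²) = 0.03147.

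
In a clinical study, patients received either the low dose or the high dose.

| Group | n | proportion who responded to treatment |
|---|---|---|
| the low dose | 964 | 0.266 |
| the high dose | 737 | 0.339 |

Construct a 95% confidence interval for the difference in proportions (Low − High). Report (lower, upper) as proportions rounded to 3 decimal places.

The two standard errors are √(0.2660×0.7340/964) = 0.01423 and √(0.3390×0.6610/737) = 0.01744.
Because the samples are independent, SE_diff = √(0.01423² + 0.01744²) = 0.02251.
Using z* = 1.960 for 95%, ME = 1.960 × 0.02251 = 0.04412.
p̂₁ − p̂₂ = -0.0730; interval -0.0730 ± 0.04412 gives (-0.117, -0.029).

(-0.117, -0.029)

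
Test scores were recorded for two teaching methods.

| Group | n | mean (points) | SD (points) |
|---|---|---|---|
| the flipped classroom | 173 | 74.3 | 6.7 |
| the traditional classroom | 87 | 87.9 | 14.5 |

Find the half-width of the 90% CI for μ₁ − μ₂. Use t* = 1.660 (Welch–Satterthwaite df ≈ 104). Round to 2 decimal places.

2.72

Standard errors of each mean: 6.7/√173 = 0.5094 and 14.5/√87 = 1.5546.
SE(x̄₁ − x̄₂) = √(0.5094² + 1.5546²) = 1.6359 for independent samples with unequal variances.
With t* = 1.660, the margin is 1.660 × 1.6359 = 2.7156.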